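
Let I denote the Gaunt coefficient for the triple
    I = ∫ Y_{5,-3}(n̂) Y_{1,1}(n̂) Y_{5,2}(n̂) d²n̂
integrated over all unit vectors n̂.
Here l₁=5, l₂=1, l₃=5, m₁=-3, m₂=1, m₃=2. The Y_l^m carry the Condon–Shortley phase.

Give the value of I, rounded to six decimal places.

Σlᵢ=11 odd — θ-integrand is odd under cosθ→−cosθ; I=0

0.000000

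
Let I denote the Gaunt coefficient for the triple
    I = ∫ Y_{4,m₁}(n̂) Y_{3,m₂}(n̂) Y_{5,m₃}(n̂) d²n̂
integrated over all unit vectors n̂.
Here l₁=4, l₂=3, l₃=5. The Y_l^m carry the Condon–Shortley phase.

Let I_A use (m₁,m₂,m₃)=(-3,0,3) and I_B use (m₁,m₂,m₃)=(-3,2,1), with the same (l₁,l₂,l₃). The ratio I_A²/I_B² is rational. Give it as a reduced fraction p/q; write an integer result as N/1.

252/605

l's match ⇒ only the (l;m) 3-j factors differ between A and B.
A: triangle coeff Δ(4,3,5) = 1/180180; Σ_t [1,2]: t=1:−1/2880 t=2:+1/1440 = 1/2880; (3j)²=7/715 [(4 3 5; -3 0 3)], sign=+1
B: triangle coeff Δ(4,3,5) = 1/180180; Σ_t [1,2]: t=1:−1/17280 t=2:+1/1440 = 11/17280; (3j)²=11/468 [(4 3 5; -3 2 1)], sign=+1
I_A²/I_B² = (7/715)/(11/468) = 252/605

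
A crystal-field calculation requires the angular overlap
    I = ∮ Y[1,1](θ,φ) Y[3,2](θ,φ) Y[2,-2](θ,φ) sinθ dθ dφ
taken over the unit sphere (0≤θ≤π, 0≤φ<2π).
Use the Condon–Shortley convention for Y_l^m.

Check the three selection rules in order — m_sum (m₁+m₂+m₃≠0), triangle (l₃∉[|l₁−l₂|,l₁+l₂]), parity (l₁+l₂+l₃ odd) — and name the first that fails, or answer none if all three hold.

azimuthal sum: 1 + 2 − 2 = 1  ✗
2 ≤ 2 ≤ 4 (triangle on l)
L = 1 + 3 + 2 = 6 (even)

m_sum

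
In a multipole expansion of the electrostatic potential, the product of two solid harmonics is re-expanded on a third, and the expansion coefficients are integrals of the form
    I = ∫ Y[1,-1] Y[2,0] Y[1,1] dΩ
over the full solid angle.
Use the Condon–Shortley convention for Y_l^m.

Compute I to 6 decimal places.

Rules hold: Σm=0, L=4 even, 1≤1≤3.
N = 3·5·3 = 45
Δ = 2!·0!·2!/5! = 1/30
Racah Σ t=1..1: t=1:−1/1 = -1/1
⇒ 3j(1 2 1; 0 0 0)² = 2/15, sgn +1
Racah Σ t=2..2: t=2:+1/4 = 1/4
⇒ 3j(1 2 1; -1 0 1)² = 1/30, sgn +1
4πI² = N·(3j₀)²·(3jₘ)² = 1/5
I = +1·√(0.2/4π) = 0.12615663

0.126157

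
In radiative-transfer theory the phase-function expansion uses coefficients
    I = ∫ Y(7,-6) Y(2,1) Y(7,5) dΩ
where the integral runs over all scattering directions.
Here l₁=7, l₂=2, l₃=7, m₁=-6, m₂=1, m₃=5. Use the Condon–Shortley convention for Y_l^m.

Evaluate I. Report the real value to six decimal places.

Checks pass: Σm=0; 16 even; l₃=7∈[5,9].
(2·7+1)(2·2+1)(2·7+1) = 1125
Δ: 2! 12! 2! / 17! → 1/185640
sum: t=0:+1/2419200 t=1:−1/518400 t=2:+1/2419200 = -1/907200
3j²(7 2 7; 0 0 0) = Δ·Π!·Σ² = 56/3315  (sign +1)
sum: t=1:−1/958003200 t=2:+1/79833600 = 1/87091200
3j²(7 2 7; -6 1 5) = Δ·Π!·Σ² = 121/4760  (sign +1)
combine: 4πI² = 1125·56/3315·121/4760 = 1815/3757
take √, sign +1: I = 0.19607074

0.196071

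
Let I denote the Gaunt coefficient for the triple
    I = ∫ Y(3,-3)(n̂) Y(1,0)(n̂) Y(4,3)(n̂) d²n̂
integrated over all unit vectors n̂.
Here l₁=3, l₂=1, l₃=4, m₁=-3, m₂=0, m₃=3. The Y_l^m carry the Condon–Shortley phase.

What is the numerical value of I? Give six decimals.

-0.162868

m-sum 0 ✓  L=8 even ✓  2≤4≤4 ✓
Π(2lᵢ+1) = 7×3×9 = 189
triangle coeff Δ(3,1,4) = 1/252
Σ_t [0,0]: t=0:+1/36 = 1/36
(3j)²=4/63 [(3 1 4; 0 0 0)], sign=+1
Σ_t [0,0]: t=0:+1/720 = 1/720
(3j)²=1/36 [(3 1 4; -3 0 3)], sign=-1
⇒ 4πI² = 1/3
I = (-1)√(1/3/(4π)) = -0.16286750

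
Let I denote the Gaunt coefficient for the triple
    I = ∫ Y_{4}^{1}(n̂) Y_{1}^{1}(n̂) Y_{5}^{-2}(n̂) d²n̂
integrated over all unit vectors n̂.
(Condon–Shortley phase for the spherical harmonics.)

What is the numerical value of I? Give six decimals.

0.225034

Checks pass: Σm=0; 10 even; l₃=5∈[3,5].
(2·4+1)(2·1+1)(2·5+1) = 297
Δ: 0! 8! 2! / 11! → 1/495
sum: t=0:+1/576 = 1/576
3j²(4 1 5; 0 0 0) = Δ·Π!·Σ² = 5/99  (sign -1)
sum: t=0:+1/1440 = 1/1440
3j²(4 1 5; 1 1 -2) = Δ·Π!·Σ² = 7/165  (sign -1)
combine: 4πI² = 297·5/99·7/165 = 7/11
take √, sign +1: I = 0.22503380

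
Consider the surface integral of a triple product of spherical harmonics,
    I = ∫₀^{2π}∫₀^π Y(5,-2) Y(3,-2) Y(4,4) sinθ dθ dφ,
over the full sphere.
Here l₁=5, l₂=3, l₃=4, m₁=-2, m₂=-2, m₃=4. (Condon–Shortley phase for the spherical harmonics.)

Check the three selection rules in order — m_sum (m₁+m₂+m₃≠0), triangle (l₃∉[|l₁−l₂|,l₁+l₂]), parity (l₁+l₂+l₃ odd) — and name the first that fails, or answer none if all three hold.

none

m₁+m₂+m₃ = -2 − 2 + 4 = 0  ✓
triangle: |5−3|=2 ≤ l₃=4 ≤ 5+3=8  ✓
parity: l₁+l₂+l₃ = 12 is even  ✓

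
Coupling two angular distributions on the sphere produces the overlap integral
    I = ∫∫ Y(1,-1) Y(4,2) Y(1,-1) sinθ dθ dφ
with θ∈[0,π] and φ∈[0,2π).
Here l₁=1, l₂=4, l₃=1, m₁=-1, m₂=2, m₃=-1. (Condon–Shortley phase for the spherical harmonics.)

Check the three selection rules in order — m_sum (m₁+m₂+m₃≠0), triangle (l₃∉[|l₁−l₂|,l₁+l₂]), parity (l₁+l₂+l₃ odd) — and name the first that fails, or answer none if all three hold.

m₁+m₂+m₃ = -1 + 2 − 1 = 0  ✓
triangle: |1−4|=3 ≤ l₃=1 ≤ 1+4=5  ✗
parity: l₁+l₂+l₃ = 6 is even

triangle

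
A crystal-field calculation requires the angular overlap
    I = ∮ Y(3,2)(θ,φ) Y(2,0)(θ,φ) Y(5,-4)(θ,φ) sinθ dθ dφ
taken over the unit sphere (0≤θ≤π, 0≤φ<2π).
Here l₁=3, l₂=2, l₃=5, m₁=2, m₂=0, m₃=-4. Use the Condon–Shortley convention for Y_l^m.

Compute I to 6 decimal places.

0.000000

2 + 0 − 4 = -2 ≠ 0: azimuthal integral kills it; I = 0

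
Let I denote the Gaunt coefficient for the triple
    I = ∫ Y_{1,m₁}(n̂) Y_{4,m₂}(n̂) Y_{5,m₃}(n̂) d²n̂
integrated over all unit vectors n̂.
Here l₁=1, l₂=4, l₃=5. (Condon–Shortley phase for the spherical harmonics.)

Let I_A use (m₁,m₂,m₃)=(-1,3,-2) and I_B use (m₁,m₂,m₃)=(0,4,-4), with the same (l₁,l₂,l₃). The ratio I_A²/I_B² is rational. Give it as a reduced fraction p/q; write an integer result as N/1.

l's match ⇒ only the (l;m) 3-j factors differ between A and B.
A: triangle coeff Δ(1,4,5) = 1/495; Σ_t [0,0]: t=0:+1/10080 = 1/10080; (3j)²=1/165 [(1 4 5; -1 3 -2)], sign=-1
B: triangle coeff Δ(1,4,5) = 1/495; Σ_t [0,0]: t=0:+1/40320 = 1/40320; (3j)²=1/55 [(1 4 5; 0 4 -4)], sign=-1
I_A²/I_B² = (1/165)/(1/55) = 1/3

1/3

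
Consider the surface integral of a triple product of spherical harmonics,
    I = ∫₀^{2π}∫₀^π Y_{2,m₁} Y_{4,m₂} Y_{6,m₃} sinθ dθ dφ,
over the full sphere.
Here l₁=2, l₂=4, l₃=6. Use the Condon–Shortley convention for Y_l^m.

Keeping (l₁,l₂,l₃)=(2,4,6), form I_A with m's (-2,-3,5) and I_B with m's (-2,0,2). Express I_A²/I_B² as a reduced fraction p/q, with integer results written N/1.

33/7

l's match ⇒ only the (l;m) 3-j factors differ between A and B.
A: triangle coeff Δ(2,4,6) = 1/6435; Σ_t [0,0]: t=0:+1/120960 = 1/120960; (3j)²=2/39 [(2 4 6; -2 -3 5)], sign=-1
B: triangle coeff Δ(2,4,6) = 1/6435; Σ_t [0,0]: t=0:+1/13824 = 1/13824; (3j)²=14/1287 [(2 4 6; -2 0 2)], sign=+1
I_A²/I_B² = (2/39)/(14/1287) = 33/7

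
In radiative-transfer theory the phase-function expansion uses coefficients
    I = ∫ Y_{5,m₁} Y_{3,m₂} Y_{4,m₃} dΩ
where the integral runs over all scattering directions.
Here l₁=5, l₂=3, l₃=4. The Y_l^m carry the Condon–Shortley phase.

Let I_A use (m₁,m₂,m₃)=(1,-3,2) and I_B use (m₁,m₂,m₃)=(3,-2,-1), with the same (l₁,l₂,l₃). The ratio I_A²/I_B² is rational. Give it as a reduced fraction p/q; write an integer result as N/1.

Same 5,3,4: normalisation and zero-m 3j drop out of the ratio.
A: Δ: 4! 6! 2! / 13! → 1/180180; sum: t=0:+1/2304 = 1/2304; 3j²(5 3 4; 1 -3 2) = Δ·Π!·Σ² = 75/4004  (sign +1)
B: Δ: 4! 6! 2! / 13! → 1/180180; sum: t=0:+1/1152 t=1:−1/1440 = 1/5760; 3j²(5 3 4; 3 -2 -1) = Δ·Π!·Σ² = 1/858  (sign -1)
I_A²/I_B² = (75/4004)/(1/858) = 225/14

225/14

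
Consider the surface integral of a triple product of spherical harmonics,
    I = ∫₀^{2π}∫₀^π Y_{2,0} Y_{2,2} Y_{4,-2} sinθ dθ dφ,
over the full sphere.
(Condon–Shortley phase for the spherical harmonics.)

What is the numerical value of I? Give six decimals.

0.156078

m-sum 0 ✓  L=8 even ✓  0≤4≤4 ✓
Π(2lᵢ+1) = 5×5×9 = 225
triangle coeff Δ(2,2,4) = 1/630
Σ_t [0,0]: t=0:+1/16 = 1/16
(3j)²=2/35 [(2 2 4; 0 0 0)], sign=+1
Σ_t [0,0]: t=0:+1/96 = 1/96
(3j)²=1/42 [(2 2 4; 0 2 -2)], sign=+1
⇒ 4πI² = 15/49
I = (+1)√(15/49/(4π)) = 0.15607835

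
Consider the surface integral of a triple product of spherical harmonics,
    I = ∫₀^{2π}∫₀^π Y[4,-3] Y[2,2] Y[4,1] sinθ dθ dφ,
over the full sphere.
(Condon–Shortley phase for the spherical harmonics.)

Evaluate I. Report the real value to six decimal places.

0.159270

Checks pass: Σm=0; 10 even; l₃=4∈[2,6].
(2·4+1)(2·2+1)(2·4+1) = 405
Δ: 2! 6! 2! / 11! → 1/13860
sum: t=0:+1/192 t=1:−1/36 t=2:+1/192 = -5/288
3j²(4 2 4; 0 0 0) = Δ·Π!·Σ² = 20/693  (sign -1)
sum: t=2:+1/480 = 1/480
3j²(4 2 4; -3 2 1) = Δ·Π!·Σ² = 3/110  (sign -1)
combine: 4πI² = 405·20/693·3/110 = 270/847
take √, sign +1: I = 0.15927046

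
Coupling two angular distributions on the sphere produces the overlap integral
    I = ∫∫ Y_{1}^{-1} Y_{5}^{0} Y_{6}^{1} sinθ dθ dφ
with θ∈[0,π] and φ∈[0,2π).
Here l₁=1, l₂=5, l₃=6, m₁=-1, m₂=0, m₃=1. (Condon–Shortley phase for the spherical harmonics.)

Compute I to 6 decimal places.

-0.187239

Checks pass: Σm=0; 12 even; l₃=6∈[4,6].
(2·1+1)(2·5+1)(2·6+1) = 429
Δ: 0! 2! 10! / 13! → 1/858
sum: t=0:+1/14400 = 1/14400
3j²(1 5 6; 0 0 0) = Δ·Π!·Σ² = 6/143  (sign +1)
sum: t=0:+1/28800 = 1/28800
3j²(1 5 6; -1 0 1) = Δ·Π!·Σ² = 7/286  (sign -1)
combine: 4πI² = 429·6/143·7/286 = 63/143
take √, sign -1: I = -0.18723944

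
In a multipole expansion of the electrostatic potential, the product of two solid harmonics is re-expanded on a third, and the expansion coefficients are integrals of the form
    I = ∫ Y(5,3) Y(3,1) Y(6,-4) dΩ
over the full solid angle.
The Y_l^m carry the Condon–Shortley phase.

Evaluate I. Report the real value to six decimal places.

0.113950

Checks pass: Σm=0; 14 even; l₃=6∈[2,8].
(2·5+1)(2·3+1)(2·6+1) = 1001
Δ: 2! 8! 4! / 15! → 1/675675
sum: t=0:+1/8640 t=1:−1/2304 t=2:+1/8640 = -7/34560
3j²(5 3 6; 0 0 0) = Δ·Π!·Σ² = 7/429  (sign -1)
sum: t=0:+1/69120 t=1:−1/30240 t=2:+1/322560 = -1/64512
3j²(5 3 6; 3 1 -4) = Δ·Π!·Σ² = 10/1001  (sign -1)
combine: 4πI² = 1001·7/429·10/1001 = 70/429
take √, sign +1: I = 0.11395029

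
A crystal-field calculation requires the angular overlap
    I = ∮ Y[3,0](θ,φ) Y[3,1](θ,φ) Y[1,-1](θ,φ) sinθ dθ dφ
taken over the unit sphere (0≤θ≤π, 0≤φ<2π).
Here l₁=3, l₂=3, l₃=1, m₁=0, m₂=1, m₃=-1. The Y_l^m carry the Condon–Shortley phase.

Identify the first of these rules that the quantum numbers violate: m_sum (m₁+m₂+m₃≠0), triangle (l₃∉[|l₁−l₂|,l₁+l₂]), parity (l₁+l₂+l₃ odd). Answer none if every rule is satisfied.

parity

Σmᵢ = 0  ✓
l₃∈[|l₁−l₂|,l₁+l₂]=[0,6], have l₃=1  ✓
Σlᵢ = 7 ⇒ odd  ✗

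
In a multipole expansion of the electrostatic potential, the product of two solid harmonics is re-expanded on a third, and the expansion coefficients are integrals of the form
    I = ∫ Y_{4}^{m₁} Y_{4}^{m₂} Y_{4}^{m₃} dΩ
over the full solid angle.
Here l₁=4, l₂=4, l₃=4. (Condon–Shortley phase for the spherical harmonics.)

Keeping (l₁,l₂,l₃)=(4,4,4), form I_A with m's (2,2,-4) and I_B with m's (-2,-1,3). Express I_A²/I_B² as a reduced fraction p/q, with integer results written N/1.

Same 4,4,4: normalisation and zero-m 3j drop out of the ratio.
A: Δ: 4! 4! 4! / 13! → 1/450450; sum: t=2:+1/2304 = 1/2304; 3j²(4 4 4; 2 2 -4) = Δ·Π!·Σ² = 5/143  (sign +1)
B: Δ: 4! 4! 4! / 13! → 1/450450; sum: t=2:+1/576 t=3:−1/864 = 1/1728; 3j²(4 4 4; -2 -1 3) = Δ·Π!·Σ² = 5/1287  (sign -1)
I_A²/I_B² = (5/143)/(5/1287) = 9/1

9/1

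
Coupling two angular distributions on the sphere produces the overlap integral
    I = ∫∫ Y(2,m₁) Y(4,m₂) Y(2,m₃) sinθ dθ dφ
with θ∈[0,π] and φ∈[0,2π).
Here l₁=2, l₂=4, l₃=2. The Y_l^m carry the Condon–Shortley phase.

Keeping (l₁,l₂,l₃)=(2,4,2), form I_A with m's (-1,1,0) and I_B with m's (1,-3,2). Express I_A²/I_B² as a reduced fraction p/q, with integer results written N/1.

6/7

Shared (l₁,l₂,l₃)=(2,4,2): N and (l;000)² cancel in I_A²/I_B².
A: Δ = 4!·0!·4!/9! = 1/630; Racah Σ t=3..3: t=3:−1/24 = -1/24; ⇒ 3j(2 4 2; -1 1 0)² = 1/21, sgn -1
B: Δ = 4!·0!·4!/9! = 1/630; Racah Σ t=1..1: t=1:−1/144 = -1/144; ⇒ 3j(2 4 2; 1 -3 2)² = 1/18, sgn -1
I_A²/I_B² = (1/21)/(1/18) = 6/7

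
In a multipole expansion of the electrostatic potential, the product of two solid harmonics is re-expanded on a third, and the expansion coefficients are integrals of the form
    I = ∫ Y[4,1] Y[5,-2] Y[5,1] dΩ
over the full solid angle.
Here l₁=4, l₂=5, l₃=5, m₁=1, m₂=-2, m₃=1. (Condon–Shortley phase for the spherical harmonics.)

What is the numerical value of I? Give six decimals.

m-sum 0 ✓  L=14 even ✓  1≤5≤9 ✓
Π(2lᵢ+1) = 9×11×11 = 1089
triangle coeff Δ(4,5,5) = 1/3153150
Σ_t [0,4]: t=0:+1/69120 t=1:−1/1728 t=2:+1/576 t=3:−1/1728 t=4:+1/69120 = 7/11520
(3j)²=2/143 [(4 5 5; 0 0 0)], sign=-1
Σ_t [0,3]: t=0:+1/5184 t=1:−1/1152 t=2:+1/2880 t=3:−1/103680 = -7/20736
(3j)²=35/2574 [(4 5 5; 1 -2 1)], sign=-1
⇒ 4πI² = 35/169
I = (+1)√(35/169/(4π)) = 0.12837656

0.128377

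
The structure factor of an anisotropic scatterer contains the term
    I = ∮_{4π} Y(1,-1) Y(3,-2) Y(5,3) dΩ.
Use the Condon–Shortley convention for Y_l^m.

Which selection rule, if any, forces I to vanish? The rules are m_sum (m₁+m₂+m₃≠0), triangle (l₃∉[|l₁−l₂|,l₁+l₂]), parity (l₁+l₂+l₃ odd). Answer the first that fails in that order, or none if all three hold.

m₁+m₂+m₃ = -1 − 2 + 3 = 0  ✓
triangle: |1−3|=2 ≤ l₃=5 ≤ 1+3=4  ✗
parity: l₁+l₂+l₃ = 9 is odd

triangle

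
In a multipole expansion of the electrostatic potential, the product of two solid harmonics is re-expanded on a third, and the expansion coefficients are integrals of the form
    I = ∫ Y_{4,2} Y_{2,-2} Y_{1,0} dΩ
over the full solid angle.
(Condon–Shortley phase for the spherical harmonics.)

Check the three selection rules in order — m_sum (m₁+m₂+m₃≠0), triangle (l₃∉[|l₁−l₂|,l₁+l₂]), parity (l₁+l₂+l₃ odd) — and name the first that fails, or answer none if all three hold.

triangle

m₁+m₂+m₃ = 2 − 2 + 0 = 0  ✓
triangle: |4−2|=2 ≤ l₃=1 ≤ 4+2=6  ✗
parity: l₁+l₂+l₃ = 7 is odd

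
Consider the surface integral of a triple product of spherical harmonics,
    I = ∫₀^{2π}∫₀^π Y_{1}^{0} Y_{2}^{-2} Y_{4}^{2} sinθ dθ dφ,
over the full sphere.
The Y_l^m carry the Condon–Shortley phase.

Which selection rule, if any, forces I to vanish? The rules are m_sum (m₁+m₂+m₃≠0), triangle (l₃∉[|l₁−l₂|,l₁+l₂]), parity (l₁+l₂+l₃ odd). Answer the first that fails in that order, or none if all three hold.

m₁+m₂+m₃ = 0 − 2 + 2 = 0  ✓
triangle: |1−2|=1 ≤ l₃=4 ≤ 1+2=3  ✗
parity: l₁+l₂+l₃ = 7 is odd

triangle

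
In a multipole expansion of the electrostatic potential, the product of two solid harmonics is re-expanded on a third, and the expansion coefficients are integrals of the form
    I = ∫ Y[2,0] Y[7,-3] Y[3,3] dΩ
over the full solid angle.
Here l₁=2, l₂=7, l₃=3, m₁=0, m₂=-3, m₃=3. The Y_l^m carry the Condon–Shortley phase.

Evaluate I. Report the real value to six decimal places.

triangle: need 5≤l₃≤9, have 3; I=0

0.000000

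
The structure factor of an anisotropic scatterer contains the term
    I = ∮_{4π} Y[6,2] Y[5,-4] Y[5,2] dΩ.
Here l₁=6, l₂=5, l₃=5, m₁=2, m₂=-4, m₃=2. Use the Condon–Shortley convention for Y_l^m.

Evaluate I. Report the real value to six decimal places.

Rules hold: Σm=0, L=16 even, 1≤5≤11.
N = 13·11·11 = 1573
Δ = 6!·6!·4!/17! = 1/28588560
Racah Σ t=1..5: t=1:−1/345600 t=2:+1/13824 t=3:−1/5184 t=4:+1/13824 t=5:−1/345600 = -7/129600
⇒ 3j(6 5 5; 0 0 0)² = 80/7293, sgn +1
Racah Σ t=0..1: t=0:+1/207360 t=1:−1/103680 = -1/207360
⇒ 3j(6 5 5; 2 -4 2)² = 21/2431, sgn +1
4πI² = N·(3j₀)²·(3jₘ)² = 560/3757
I = +1·√(0.149055/4π) = 0.10891018

0.108910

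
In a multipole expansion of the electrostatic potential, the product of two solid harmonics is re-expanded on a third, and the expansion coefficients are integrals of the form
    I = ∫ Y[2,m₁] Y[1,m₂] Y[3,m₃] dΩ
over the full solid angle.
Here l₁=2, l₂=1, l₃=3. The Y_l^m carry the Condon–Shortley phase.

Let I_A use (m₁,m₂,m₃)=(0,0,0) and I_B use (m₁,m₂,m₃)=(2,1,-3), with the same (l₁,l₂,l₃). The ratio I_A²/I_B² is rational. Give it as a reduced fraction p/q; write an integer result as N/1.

3/5

Same 2,1,3: normalisation and zero-m 3j drop out of the ratio.
A: Δ: 0! 4! 2! / 7! → 1/105; sum: t=0:+1/4 = 1/4; 3j²(2 1 3; 0 0 0) = Δ·Π!·Σ² = 3/35  (sign -1)
B: Δ: 0! 4! 2! / 7! → 1/105; sum: t=0:+1/48 = 1/48; 3j²(2 1 3; 2 1 -3) = Δ·Π!·Σ² = 1/7  (sign +1)
I_A²/I_B² = (3/35)/(1/7) = 3/5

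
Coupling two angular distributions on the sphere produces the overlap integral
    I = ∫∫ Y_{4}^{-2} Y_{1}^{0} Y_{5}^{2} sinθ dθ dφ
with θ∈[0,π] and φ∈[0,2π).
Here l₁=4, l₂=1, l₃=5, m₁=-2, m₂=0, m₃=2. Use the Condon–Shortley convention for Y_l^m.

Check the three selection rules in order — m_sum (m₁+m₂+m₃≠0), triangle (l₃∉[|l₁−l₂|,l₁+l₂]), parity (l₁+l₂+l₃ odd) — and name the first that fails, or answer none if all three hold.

Σmᵢ = 0  ✓
l₃∈[|l₁−l₂|,l₁+l₂]=[3,5], have l₃=5  ✓
Σlᵢ = 10 ⇒ even  ✓

none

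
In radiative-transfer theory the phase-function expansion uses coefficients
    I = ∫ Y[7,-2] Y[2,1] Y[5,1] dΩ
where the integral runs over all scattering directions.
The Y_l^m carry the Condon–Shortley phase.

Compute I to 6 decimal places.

m-sum 0 ✓  L=14 even ✓  5≤5≤9 ✓
Π(2lᵢ+1) = 15×5×11 = 825
triangle coeff Δ(7,2,5) = 1/15015
Σ_t [2,2]: t=2:+1/57600 = 1/57600
(3j)²=21/715 [(7 2 5; 0 0 0)], sign=-1
Σ_t [3,3]: t=3:−1/103680 = -1/103680
(3j)²=4/143 [(7 2 5; -2 1 1)], sign=-1
⇒ 4πI² = 1260/1859
I = (+1)√(1260/1859/(4π)) = 0.23224194

0.232242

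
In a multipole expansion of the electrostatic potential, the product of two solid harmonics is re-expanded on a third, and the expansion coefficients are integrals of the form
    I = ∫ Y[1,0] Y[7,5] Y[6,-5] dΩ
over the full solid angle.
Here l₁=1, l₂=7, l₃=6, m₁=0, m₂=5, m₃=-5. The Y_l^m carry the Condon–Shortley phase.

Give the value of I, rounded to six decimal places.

-0.171413

Rules hold: Σm=0, L=14 even, 6≤6≤8.
N = 3·15·13 = 585
Δ = 2!·0!·12!/15! = 1/1365
Racah Σ t=1..1: t=1:−1/518400 = -1/518400
⇒ 3j(1 7 6; 0 0 0)² = 7/195, sgn -1
Racah Σ t=1..1: t=1:−1/39916800 = -1/39916800
⇒ 3j(1 7 6; 0 5 -5)² = 8/455, sgn +1
4πI² = N·(3j₀)²·(3jₘ)² = 24/65
I = -1·√(0.369231/4π) = -0.17141310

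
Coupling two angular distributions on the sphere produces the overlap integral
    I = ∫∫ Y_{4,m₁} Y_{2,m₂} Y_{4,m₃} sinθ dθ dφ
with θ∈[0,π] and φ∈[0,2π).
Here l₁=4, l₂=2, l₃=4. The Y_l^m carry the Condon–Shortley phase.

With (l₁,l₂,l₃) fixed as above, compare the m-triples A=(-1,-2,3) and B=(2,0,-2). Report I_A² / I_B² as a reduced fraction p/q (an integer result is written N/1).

Same 4,2,4: normalisation and zero-m 3j drop out of the ratio.
A: Δ: 2! 6! 2! / 11! → 1/13860; sum: t=0:+1/480 = 1/480; 3j²(4 2 4; -1 -2 3) = Δ·Π!·Σ² = 3/110  (sign -1)
B: Δ: 2! 6! 2! / 11! → 1/13860; sum: t=0:+1/192 t=1:−1/120 t=2:+1/2880 = -1/360; 3j²(4 2 4; 2 0 -2) = Δ·Π!·Σ² = 16/3465  (sign -1)
I_A²/I_B² = (3/110)/(16/3465) = 189/32

189/32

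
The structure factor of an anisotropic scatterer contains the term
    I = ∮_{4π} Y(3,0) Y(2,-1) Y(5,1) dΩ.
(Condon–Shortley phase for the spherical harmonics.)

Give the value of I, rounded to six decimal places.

m-sum 0 ✓  L=10 even ✓  1≤5≤5 ✓
Π(2lᵢ+1) = 7×5×11 = 385
triangle coeff Δ(3,2,5) = 1/2310
Σ_t [0,0]: t=0:+1/144 = 1/144
(3j)²=10/231 [(3 2 5; 0 0 0)], sign=-1
Σ_t [0,0]: t=0:+1/216 = 1/216
(3j)²=8/231 [(3 2 5; 0 -1 1)], sign=+1
⇒ 4πI² = 400/693
I = (-1)√(400/693/(4π)) = -0.21431790

-0.214318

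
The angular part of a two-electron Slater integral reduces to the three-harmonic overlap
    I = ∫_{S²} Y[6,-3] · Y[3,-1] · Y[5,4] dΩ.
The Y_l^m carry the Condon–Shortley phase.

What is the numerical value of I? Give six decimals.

Checks pass: Σm=0; 14 even; l₃=5∈[3,9].
(2·6+1)(2·3+1)(2·5+1) = 1001
Δ: 4! 8! 2! / 15! → 1/675675
sum: t=1:−1/8640 t=2:+1/2304 t=3:−1/8640 = 7/34560
3j²(6 3 5; 0 0 0) = Δ·Π!·Σ² = 7/429  (sign -1)
sum: t=1:−1/241920 t=2:+1/40320 = 1/48384
3j²(6 3 5; -3 -1 4) = Δ·Π!·Σ² = 24/1001  (sign -1)
combine: 4πI² = 1001·7/429·24/1001 = 56/143
take √, sign +1: I = 0.17653103

0.176531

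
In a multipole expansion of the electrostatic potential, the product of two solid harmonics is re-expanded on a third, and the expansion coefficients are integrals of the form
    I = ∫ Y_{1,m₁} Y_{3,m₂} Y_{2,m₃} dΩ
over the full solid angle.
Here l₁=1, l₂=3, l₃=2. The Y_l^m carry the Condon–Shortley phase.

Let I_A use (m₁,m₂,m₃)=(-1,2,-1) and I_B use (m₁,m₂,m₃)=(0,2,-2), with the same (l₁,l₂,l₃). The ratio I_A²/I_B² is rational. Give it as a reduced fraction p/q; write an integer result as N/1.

Shared (l₁,l₂,l₃)=(1,3,2): N and (l;000)² cancel in I_A²/I_B².
A: Δ = 2!·0!·4!/7! = 1/105; Racah Σ t=2..2: t=2:+1/12 = 1/12; ⇒ 3j(1 3 2; -1 2 -1)² = 2/21, sgn -1
B: Δ = 2!·0!·4!/7! = 1/105; Racah Σ t=1..1: t=1:−1/24 = -1/24; ⇒ 3j(1 3 2; 0 2 -2)² = 1/21, sgn -1
I_A²/I_B² = (2/21)/(1/21) = 2/1

2/1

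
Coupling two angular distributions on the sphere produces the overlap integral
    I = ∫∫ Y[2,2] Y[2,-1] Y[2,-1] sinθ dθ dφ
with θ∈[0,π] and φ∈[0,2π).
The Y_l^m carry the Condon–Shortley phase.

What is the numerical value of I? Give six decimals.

0.220728

Checks pass: Σm=0; 6 even; l₃=2∈[0,4].
(2·2+1)(2·2+1)(2·2+1) = 125
Δ: 2! 2! 2! / 7! → 1/630
sum: t=0:+1/8 t=1:−1/1 t=2:+1/8 = -3/4
3j²(2 2 2; 0 0 0) = Δ·Π!·Σ² = 2/35  (sign -1)
sum: t=0:+1/4 = 1/4
3j²(2 2 2; 2 -1 -1) = Δ·Π!·Σ² = 3/35  (sign -1)
combine: 4πI² = 125·2/35·3/35 = 30/49
take √, sign +1: I = 0.22072812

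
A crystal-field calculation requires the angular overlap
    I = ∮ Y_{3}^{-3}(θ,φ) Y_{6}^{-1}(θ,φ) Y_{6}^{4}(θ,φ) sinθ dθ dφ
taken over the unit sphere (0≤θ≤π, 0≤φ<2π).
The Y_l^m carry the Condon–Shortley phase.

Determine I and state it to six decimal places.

0.000000

l₁+l₂+l₃=15 is odd: 3j(l;000)=0 ⇒ I=0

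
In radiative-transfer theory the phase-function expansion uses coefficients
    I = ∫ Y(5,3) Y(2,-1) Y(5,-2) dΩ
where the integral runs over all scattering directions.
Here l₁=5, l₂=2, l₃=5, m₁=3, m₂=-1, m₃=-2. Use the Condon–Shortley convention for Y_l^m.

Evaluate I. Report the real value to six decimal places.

-0.161739

Checks pass: Σm=0; 12 even; l₃=5∈[3,7].
(2·5+1)(2·2+1)(2·5+1) = 605
Δ: 2! 8! 2! / 13! → 1/38610
sum: t=0:+1/2880 t=1:−1/576 t=2:+1/2880 = -1/960
3j²(5 2 5; 0 0 0) = Δ·Π!·Σ² = 10/429  (sign +1)
sum: t=0:+1/2880 t=1:−1/10080 = 1/4032
3j²(5 2 5; 3 -1 -2) = Δ·Π!·Σ² = 10/429  (sign -1)
combine: 4πI² = 605·10/429·10/429 = 500/1521
take √, sign -1: I = -0.16173926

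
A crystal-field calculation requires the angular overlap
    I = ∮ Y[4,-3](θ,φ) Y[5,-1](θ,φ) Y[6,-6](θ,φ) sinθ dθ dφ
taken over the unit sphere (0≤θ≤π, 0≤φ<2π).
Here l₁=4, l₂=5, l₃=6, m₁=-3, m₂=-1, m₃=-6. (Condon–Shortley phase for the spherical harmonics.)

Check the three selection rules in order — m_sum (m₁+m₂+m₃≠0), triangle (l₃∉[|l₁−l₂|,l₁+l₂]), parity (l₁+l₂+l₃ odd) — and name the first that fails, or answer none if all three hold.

m_sum

m₁+m₂+m₃ = -3 − 1 − 6 = -10  ✗
triangle: |4−5|=1 ≤ l₃=6 ≤ 4+5=9
parity: l₁+l₂+l₃ = 15 is odd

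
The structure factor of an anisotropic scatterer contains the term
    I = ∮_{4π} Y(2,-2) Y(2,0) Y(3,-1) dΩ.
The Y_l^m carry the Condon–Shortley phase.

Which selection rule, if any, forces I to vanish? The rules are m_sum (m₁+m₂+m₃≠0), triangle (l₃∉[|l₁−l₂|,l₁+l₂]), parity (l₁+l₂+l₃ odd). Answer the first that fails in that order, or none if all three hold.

m_sum

m₁+m₂+m₃ = -2 + 0 − 1 = -3  ✗
triangle: |2−2|=0 ≤ l₃=3 ≤ 2+2=4
parity: l₁+l₂+l₃ = 7 is odd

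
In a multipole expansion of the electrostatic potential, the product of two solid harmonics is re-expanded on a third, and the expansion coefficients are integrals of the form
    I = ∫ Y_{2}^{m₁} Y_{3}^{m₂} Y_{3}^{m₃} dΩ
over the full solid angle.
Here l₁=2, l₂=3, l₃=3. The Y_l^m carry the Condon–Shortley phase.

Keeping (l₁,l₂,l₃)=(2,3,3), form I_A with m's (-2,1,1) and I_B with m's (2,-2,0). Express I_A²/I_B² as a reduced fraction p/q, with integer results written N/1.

Same 2,3,3: normalisation and zero-m 3j drop out of the ratio.
A: Δ: 2! 2! 4! / 9! → 1/3780; sum: t=2:+1/16 = 1/16; 3j²(2 3 3; -2 1 1) = Δ·Π!·Σ² = 2/35  (sign +1)
B: Δ: 2! 2! 4! / 9! → 1/3780; sum: t=0:+1/24 = 1/24; 3j²(2 3 3; 2 -2 0) = Δ·Π!·Σ² = 1/21  (sign -1)
I_A²/I_B² = (2/35)/(1/21) = 6/5

6/5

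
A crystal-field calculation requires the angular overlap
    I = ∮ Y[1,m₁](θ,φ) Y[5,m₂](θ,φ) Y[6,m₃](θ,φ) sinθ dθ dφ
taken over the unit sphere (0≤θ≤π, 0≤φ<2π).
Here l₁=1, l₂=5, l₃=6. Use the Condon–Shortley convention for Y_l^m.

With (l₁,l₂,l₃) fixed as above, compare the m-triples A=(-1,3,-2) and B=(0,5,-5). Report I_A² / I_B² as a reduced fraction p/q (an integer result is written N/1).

6/11

Same 1,5,6: normalisation and zero-m 3j drop out of the ratio.
A: Δ: 0! 2! 10! / 13! → 1/858; sum: t=0:+1/161280 = 1/161280; 3j²(1 5 6; -1 3 -2) = Δ·Π!·Σ² = 1/143  (sign +1)
B: Δ: 0! 2! 10! / 13! → 1/858; sum: t=0:+1/3628800 = 1/3628800; 3j²(1 5 6; 0 5 -5) = Δ·Π!·Σ² = 1/78  (sign -1)
I_A²/I_B² = (1/143)/(1/78) = 6/11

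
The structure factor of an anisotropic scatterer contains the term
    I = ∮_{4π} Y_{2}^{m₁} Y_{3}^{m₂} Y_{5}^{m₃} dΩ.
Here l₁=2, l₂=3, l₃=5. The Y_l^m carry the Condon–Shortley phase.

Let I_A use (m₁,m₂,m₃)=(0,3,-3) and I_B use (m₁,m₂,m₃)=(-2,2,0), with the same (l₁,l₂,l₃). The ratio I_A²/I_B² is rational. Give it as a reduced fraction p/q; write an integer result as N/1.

28/5

Same 2,3,5: normalisation and zero-m 3j drop out of the ratio.
A: Δ: 0! 4! 6! / 11! → 1/2310; sum: t=0:+1/2880 = 1/2880; 3j²(2 3 5; 0 3 -3) = Δ·Π!·Σ² = 2/165  (sign +1)
B: Δ: 0! 4! 6! / 11! → 1/2310; sum: t=0:+1/2880 = 1/2880; 3j²(2 3 5; -2 2 0) = Δ·Π!·Σ² = 1/462  (sign -1)
I_A²/I_B² = (2/165)/(1/462) = 28/5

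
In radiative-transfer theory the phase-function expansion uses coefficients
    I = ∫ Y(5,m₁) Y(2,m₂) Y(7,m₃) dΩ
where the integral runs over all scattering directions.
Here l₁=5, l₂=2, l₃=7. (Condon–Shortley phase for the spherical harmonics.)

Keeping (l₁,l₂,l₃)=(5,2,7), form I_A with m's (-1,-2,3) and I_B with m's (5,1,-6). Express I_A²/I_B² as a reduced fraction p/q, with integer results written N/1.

Shared (l₁,l₂,l₃)=(5,2,7): N and (l;000)² cancel in I_A²/I_B².
A: Δ = 0!·10!·4!/15! = 1/15015; Racah Σ t=0..0: t=0:+1/414720 = 1/414720; ⇒ 3j(5 2 7; -1 -2 3)² = 2/143, sgn +1
B: Δ = 0!·10!·4!/15! = 1/15015; Racah Σ t=0..0: t=0:+1/21772800 = 1/21772800; ⇒ 3j(5 2 7; 5 1 -6)² = 2/105, sgn -1
I_A²/I_B² = (2/143)/(2/105) = 105/143

105/143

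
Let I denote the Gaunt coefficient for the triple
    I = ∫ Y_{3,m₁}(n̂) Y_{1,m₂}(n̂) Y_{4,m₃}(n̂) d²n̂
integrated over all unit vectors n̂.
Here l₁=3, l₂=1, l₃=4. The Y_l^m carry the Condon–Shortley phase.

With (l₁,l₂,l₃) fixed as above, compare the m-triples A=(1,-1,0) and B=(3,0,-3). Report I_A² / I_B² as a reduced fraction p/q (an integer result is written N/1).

6/7

Same 3,1,4: normalisation and zero-m 3j drop out of the ratio.
A: Δ: 0! 6! 2! / 9! → 1/252; sum: t=0:+1/96 = 1/96; 3j²(3 1 4; 1 -1 0) = Δ·Π!·Σ² = 1/42  (sign +1)
B: Δ: 0! 6! 2! / 9! → 1/252; sum: t=0:+1/720 = 1/720; 3j²(3 1 4; 3 0 -3) = Δ·Π!·Σ² = 1/36  (sign -1)
I_A²/I_B² = (1/42)/(1/36) = 6/7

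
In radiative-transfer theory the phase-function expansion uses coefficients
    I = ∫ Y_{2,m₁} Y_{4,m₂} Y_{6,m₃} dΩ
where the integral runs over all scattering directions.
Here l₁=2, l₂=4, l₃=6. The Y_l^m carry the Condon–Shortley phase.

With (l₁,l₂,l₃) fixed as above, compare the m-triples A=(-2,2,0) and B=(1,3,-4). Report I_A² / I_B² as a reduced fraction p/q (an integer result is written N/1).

1/16

l's match ⇒ only the (l;m) 3-j factors differ between A and B.
A: triangle coeff Δ(2,4,6) = 1/6435; Σ_t [0,0]: t=0:+1/34560 = 1/34560; (3j)²=1/429 [(2 4 6; -2 2 0)], sign=+1
B: triangle coeff Δ(2,4,6) = 1/6435; Σ_t [0,0]: t=0:+1/30240 = 1/30240; (3j)²=16/429 [(2 4 6; 1 3 -4)], sign=+1
I_A²/I_B² = (1/429)/(16/429) = 1/16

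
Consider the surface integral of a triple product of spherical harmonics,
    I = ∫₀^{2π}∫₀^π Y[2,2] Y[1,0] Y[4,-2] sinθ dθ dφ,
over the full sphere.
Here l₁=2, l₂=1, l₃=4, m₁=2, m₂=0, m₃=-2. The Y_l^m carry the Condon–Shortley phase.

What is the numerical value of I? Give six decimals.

triangle: need 1≤l₃≤3, have 4; I=0

0.000000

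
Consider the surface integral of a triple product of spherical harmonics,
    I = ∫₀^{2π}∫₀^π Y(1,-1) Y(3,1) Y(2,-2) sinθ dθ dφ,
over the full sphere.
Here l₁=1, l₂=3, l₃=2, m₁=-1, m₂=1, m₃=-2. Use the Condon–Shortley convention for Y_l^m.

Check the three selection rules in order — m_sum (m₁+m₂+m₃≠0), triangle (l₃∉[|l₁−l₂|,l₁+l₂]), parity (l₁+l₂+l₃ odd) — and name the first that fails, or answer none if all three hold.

m_sum

Σmᵢ = -2  ✗
l₃∈[|l₁−l₂|,l₁+l₂]=[2,4], have l₃=2
Σlᵢ = 6 ⇒ even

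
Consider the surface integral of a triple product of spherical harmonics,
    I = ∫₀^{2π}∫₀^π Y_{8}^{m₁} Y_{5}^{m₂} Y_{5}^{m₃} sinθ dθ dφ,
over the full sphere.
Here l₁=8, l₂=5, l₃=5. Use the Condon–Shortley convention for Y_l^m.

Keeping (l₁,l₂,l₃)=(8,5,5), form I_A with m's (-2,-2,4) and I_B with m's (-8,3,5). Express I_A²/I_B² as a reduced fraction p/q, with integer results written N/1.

1029/1430

l's match ⇒ only the (l;m) 3-j factors differ between A and B.
A: triangle coeff Δ(8,5,5) = 1/37413090; Σ_t [2,3]: t=2:+1/58060800 t=3:−1/7257600 = -1/8294400; (3j)²=1029/92378 [(8 5 5; -2 -2 4)], sign=+1
B: triangle coeff Δ(8,5,5) = 1/37413090; Σ_t [8,8]: t=8:+1/3251404800 = 1/3251404800; (3j)²=5/323 [(8 5 5; -8 3 5)], sign=+1
I_A²/I_B² = (1029/92378)/(5/323) = 1029/1430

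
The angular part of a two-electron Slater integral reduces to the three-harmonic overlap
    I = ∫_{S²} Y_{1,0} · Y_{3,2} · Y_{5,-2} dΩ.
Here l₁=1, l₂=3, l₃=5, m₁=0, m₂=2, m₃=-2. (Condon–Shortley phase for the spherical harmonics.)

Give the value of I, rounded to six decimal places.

|1−3|≤5≤1+3 violated ⇒ I = 0

0.000000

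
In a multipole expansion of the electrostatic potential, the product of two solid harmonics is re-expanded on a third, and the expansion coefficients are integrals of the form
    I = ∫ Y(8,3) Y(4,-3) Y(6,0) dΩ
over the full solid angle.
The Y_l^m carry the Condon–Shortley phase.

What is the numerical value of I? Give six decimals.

0.139408

Rules hold: Σm=0, L=18 even, 4≤6≤12.
N = 17·9·13 = 1989
Δ = 6!·10!·2!/19! = 1/23279256
Racah Σ t=2..4: t=2:+1/1658880 t=3:−1/518400 t=4:+1/1658880 = -1/1382400
⇒ 3j(8 4 6; 0 0 0)² = 504/46189, sgn -1
Racah Σ t=0..1: t=0:+1/10368000 t=1:−1/4147200 = -1/6912000
⇒ 3j(8 4 6; 3 -3 0)² = 189/16796, sgn -1
4πI² = N·(3j₀)²·(3jₘ)² = 214326/877591
I = +1·√(0.244221/4π) = 0.13940759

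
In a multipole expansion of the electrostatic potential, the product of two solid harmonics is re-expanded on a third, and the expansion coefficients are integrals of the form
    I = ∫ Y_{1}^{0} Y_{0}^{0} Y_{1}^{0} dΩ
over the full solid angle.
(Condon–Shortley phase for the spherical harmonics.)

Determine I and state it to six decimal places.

0.282095

Rules hold: Σm=0, L=2 even, 1≤1≤1.
N = 3·1·3 = 9
Δ = 0!·2!·0!/3! = 1/3
Racah Σ t=0..0: t=0:+1/1 = 1/1
⇒ 3j(1 0 1; 0 0 0)² = 1/3, sgn -1
(m-triple is (0,0,0) — same symbol as above.)
4πI² = N·(3j₀)²·(3jₘ)² = 1/1
I = +1·√(1/4π) = 0.28209479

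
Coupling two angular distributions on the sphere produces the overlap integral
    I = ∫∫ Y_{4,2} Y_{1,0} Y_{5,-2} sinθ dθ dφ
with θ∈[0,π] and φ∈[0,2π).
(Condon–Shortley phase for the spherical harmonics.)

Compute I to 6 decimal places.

0.225034

m-sum 0 ✓  L=10 even ✓  3≤5≤5 ✓
Π(2lᵢ+1) = 9×3×11 = 297
triangle coeff Δ(4,1,5) = 1/495
Σ_t [0,0]: t=0:+1/576 = 1/576
(3j)²=5/99 [(4 1 5; 0 0 0)], sign=-1
Σ_t [0,0]: t=0:+1/1440 = 1/1440
(3j)²=7/165 [(4 1 5; 2 0 -2)], sign=-1
⇒ 4πI² = 7/11
I = (+1)√(7/11/(4π)) = 0.22503380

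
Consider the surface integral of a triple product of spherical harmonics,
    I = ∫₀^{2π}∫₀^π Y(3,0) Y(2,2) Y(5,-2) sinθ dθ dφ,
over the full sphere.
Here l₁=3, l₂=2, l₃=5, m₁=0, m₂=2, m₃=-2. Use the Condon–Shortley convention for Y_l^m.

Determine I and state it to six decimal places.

Rules hold: Σm=0, L=10 even, 1≤5≤5.
N = 7·5·11 = 385
Δ = 0!·6!·4!/11! = 1/2310
Racah Σ t=0..0: t=0:+1/144 = 1/144
⇒ 3j(3 2 5; 0 0 0)² = 10/231, sgn -1
Racah Σ t=0..0: t=0:+1/864 = 1/864
⇒ 3j(3 2 5; 0 2 -2)² = 1/66, sgn -1
4πI² = N·(3j₀)²·(3jₘ)² = 25/99
I = +1·√(0.252525/4π) = 0.14175797

0.141758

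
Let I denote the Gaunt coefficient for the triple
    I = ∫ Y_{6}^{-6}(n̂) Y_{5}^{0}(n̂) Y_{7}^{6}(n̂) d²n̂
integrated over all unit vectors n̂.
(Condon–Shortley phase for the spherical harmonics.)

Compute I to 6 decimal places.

0.168277

m-sum 0 ✓  L=18 even ✓  1≤7≤11 ✓
Π(2lᵢ+1) = 13×11×15 = 2145
triangle coeff Δ(6,5,7) = 1/174594420
Σ_t [0,4]: t=0:+1/4147200 t=1:−1/207360 t=2:+1/82944 t=3:−1/207360 t=4:+1/4147200 = 1/345600
(3j)²=420/46189 [(6 5 7; 0 0 0)], sign=-1
Σ_t [4,4]: t=4:+1/116121600 = 1/116121600
(3j)²=165/9044 [(6 5 7; -6 0 6)], sign=-1
⇒ 4πI² = 37125/104329
I = (+1)√(37125/104329/(4π)) = 0.16827739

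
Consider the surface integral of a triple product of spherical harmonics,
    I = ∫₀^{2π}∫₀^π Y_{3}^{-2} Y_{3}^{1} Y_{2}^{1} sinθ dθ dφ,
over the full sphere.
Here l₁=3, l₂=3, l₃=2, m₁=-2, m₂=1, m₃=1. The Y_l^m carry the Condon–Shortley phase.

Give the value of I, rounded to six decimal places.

m-sum 0 ✓  L=8 even ✓  0≤2≤6 ✓
Π(2lᵢ+1) = 7×7×5 = 245
triangle coeff Δ(3,3,2) = 1/3780
Σ_t [1,3]: t=1:−1/24 t=2:+1/4 t=3:−1/24 = 1/6
(3j)²=4/105 [(3 3 2; 0 0 0)], sign=+1
Σ_t [3,4]: t=3:−1/12 t=4:+1/48 = -1/16
(3j)²=1/28 [(3 3 2; -2 1 1)], sign=+1
⇒ 4πI² = 1/3
I = (+1)√(1/3/(4π)) = 0.16286750

0.162868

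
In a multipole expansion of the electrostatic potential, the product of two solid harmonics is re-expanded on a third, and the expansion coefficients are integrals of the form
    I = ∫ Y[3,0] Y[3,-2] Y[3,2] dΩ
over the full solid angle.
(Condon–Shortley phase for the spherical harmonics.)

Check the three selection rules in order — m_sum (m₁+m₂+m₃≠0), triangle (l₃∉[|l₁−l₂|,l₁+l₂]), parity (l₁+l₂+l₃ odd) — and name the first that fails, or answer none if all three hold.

parity

m₁+m₂+m₃ = 0 − 2 + 2 = 0  ✓
triangle: |3−3|=0 ≤ l₃=3 ≤ 3+3=6  ✓
parity: l₁+l₂+l₃ = 9 is odd  ✗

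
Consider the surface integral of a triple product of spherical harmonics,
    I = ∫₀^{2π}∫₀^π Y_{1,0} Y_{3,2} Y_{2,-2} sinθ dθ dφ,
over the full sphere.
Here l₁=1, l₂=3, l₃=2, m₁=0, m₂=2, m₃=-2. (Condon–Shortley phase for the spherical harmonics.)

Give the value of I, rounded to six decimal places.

0.184674

Checks pass: Σm=0; 6 even; l₃=2∈[2,4].
(2·1+1)(2·3+1)(2·2+1) = 105
Δ: 2! 0! 4! / 7! → 1/105
sum: t=1:−1/4 = -1/4
3j²(1 3 2; 0 0 0) = Δ·Π!·Σ² = 3/35  (sign -1)
sum: t=1:−1/24 = -1/24
3j²(1 3 2; 0 2 -2) = Δ·Π!·Σ² = 1/21  (sign -1)
combine: 4πI² = 105·3/35·1/21 = 3/7
take √, sign +1: I = 0.18467439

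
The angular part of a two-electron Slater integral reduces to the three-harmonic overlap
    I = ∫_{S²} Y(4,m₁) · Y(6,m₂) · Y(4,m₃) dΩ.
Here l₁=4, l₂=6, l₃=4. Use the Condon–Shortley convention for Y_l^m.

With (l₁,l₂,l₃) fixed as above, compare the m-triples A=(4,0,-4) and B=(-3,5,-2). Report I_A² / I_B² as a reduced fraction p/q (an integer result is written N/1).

8/99

Same 4,6,4: normalisation and zero-m 3j drop out of the ratio.
A: Δ: 6! 2! 6! / 15! → 1/1261260; sum: t=0:+1/1036800 = 1/1036800; 3j²(4 6 4; 4 0 -4) = Δ·Π!·Σ² = 4/6435  (sign +1)
B: Δ: 6! 2! 6! / 15! → 1/1261260; sum: t=5:−1/172800 t=6:+1/86400 = 1/172800; 3j²(4 6 4; -3 5 -2) = Δ·Π!·Σ² = 1/130  (sign +1)
I_A²/I_B² = (4/6435)/(1/130) = 8/99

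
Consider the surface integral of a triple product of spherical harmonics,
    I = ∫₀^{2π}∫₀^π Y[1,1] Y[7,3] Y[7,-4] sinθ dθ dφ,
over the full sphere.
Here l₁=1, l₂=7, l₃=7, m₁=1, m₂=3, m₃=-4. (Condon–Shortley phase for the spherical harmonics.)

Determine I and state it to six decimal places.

Σlᵢ=15 odd — θ-integrand is odd under cosθ→−cosθ; I=0

0.000000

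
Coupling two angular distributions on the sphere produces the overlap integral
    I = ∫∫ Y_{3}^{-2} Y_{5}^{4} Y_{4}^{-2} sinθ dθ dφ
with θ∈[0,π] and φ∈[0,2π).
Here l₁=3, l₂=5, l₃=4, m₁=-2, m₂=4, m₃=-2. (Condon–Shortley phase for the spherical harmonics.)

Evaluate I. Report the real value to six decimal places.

Checks pass: Σm=0; 12 even; l₃=4∈[2,8].
(2·3+1)(2·5+1)(2·4+1) = 693
Δ: 4! 2! 6! / 13! → 1/180180
sum: t=1:−1/576 t=2:+1/144 t=3:−1/576 = 1/288
3j²(3 5 4; 0 0 0) = Δ·Π!·Σ² = 20/1001  (sign +1)
sum: t=3:−1/8640 t=4:+1/2880 = 1/4320
3j²(3 5 4; -2 4 -2) = Δ·Π!·Σ² = 8/429  (sign +1)
combine: 4πI² = 693·20/1001·8/429 = 480/1859
take √, sign +1: I = 0.14334284

0.143343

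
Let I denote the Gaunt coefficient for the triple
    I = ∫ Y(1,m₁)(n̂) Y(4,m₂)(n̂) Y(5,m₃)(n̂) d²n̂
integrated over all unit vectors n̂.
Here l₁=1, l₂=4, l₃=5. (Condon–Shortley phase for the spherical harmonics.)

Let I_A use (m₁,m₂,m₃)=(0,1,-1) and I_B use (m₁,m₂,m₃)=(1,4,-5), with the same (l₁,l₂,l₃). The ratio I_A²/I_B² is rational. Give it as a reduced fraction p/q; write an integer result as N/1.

Same 1,4,5: normalisation and zero-m 3j drop out of the ratio.
A: Δ: 0! 2! 8! / 11! → 1/495; sum: t=0:+1/720 = 1/720; 3j²(1 4 5; 0 1 -1) = Δ·Π!·Σ² = 8/165  (sign +1)
B: Δ: 0! 2! 8! / 11! → 1/495; sum: t=0:+1/80640 = 1/80640; 3j²(1 4 5; 1 4 -5) = Δ·Π!·Σ² = 1/11  (sign +1)
I_A²/I_B² = (8/165)/(1/11) = 8/15

8/15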